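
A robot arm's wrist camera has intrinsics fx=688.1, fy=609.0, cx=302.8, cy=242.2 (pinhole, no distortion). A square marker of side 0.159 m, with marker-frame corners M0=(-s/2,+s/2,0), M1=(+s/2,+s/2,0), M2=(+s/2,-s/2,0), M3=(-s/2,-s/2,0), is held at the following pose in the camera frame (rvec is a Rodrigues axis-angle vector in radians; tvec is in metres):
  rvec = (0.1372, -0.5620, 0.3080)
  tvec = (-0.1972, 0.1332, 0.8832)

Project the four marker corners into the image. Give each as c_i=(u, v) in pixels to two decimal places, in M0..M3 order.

c0=(68.95, 378.31) c1=(185.01, 391.62) c2=(222.48, 293.59) c3=(109.31, 270.04)

Intrinsics K: fx=688.1, fy=609.0, cx=302.8, cy=242.2
Marker side s = 0.159 m; corners in marker frame (Z=0):
  M0 = (-0.0795, +0.0795, 0)
  M1 = (+0.0795, +0.0795, 0)
  M2 = (+0.0795, -0.0795, 0)
  M3 = (-0.0795, -0.0795, 0)
rvec = (0.1372, -0.5620, 0.3080), |rvec| = θ = 0.65539 rad = 37.551°
Rodrigues: sinθ=0.60947, 1−cosθ=0.20719; R = I + sinθ·[k]× + (1−cosθ)·[k]×²:
    [+0.80189 -0.32361 -0.50224]
    [+0.24923 +0.94516 -0.21108]
    [+0.54301 +0.04409 +0.83857]
t = (-0.1972, 0.1332, 0.8832) m
M0: Pc = R·M0+t = (-0.28668, +0.18853, +0.84354); u = 688.1·(-0.28668)/0.84354 + 302.8 = 68.9478, v = 609.0·(+0.18853)/0.84354 + 242.2 = 378.3089
M1: Pc = R·M1+t = (-0.15918, +0.22815, +0.92987); u = 688.1·(-0.15918)/0.92987 + 302.8 = 185.0104, v = 609.0·(+0.22815)/0.92987 + 242.2 = 391.6242
M2: Pc = R·M2+t = (-0.10772, +0.07787, +0.92286); u = 688.1·(-0.10772)/0.92286 + 302.8 = 222.4807, v = 609.0·(+0.07787)/0.92286 + 242.2 = 293.5887
M3: Pc = R·M3+t = (-0.23522, +0.03825, +0.83653); u = 688.1·(-0.23522)/0.83653 + 302.8 = 109.3127, v = 609.0·(+0.03825)/0.83653 + 242.2 = 270.0436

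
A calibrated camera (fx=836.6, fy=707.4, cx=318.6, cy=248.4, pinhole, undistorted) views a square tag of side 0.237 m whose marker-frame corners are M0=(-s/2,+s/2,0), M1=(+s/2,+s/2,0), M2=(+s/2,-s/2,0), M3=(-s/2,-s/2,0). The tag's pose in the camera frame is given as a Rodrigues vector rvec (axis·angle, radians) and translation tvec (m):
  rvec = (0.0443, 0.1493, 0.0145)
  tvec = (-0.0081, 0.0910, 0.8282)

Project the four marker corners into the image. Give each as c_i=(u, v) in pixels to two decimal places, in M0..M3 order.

Intrinsics K: fx=836.6, fy=707.4, cx=318.6, cy=248.4
Marker side s = 0.237 m; corners in marker frame (Z=0):
  M0 = (-0.1185, +0.1185, 0)
  M1 = (+0.1185, +0.1185, 0)
  M2 = (+0.1185, -0.1185, 0)
  M3 = (-0.1185, -0.1185, 0)
rvec = (0.0443, 0.1493, 0.0145), |rvec| = θ = 0.15641 rad = 8.961°
Rodrigues: sinθ=0.15577, 1−cosθ=0.01221; R = I + sinθ·[k]× + (1−cosθ)·[k]×²:
    [+0.98877 -0.01114 +0.14901]
    [+0.01774 +0.99892 -0.04304]
    [-0.14837 +0.04520 +0.98790]
t = (-0.0081, 0.0910, 0.8282) m
M0: Pc = R·M0+t = (-0.12659, +0.20727, +0.85114); u = 836.6·(-0.12659)/0.85114 + 318.6 = 194.1725, v = 707.4·(+0.20727)/0.85114 + 248.4 = 420.6661
M1: Pc = R·M1+t = (+0.10775, +0.21147, +0.81597); u = 836.6·(+0.10775)/0.81597 + 318.6 = 429.0730, v = 707.4·(+0.21147)/0.81597 + 248.4 = 431.7350
M2: Pc = R·M2+t = (+0.11039, -0.02527, +0.80526); u = 836.6·(+0.11039)/0.80526 + 318.6 = 433.2857, v = 707.4·(-0.02527)/0.80526 + 248.4 = 226.2017
M3: Pc = R·M3+t = (-0.12395, -0.02947, +0.84043); u = 836.6·(-0.12395)/0.84043 + 318.6 = 195.2149, v = 707.4·(-0.02947)/0.84043 + 248.4 = 223.5914

c0=(194.17, 420.67) c1=(429.07, 431.73) c2=(433.29, 226.20) c3=(195.21, 223.59)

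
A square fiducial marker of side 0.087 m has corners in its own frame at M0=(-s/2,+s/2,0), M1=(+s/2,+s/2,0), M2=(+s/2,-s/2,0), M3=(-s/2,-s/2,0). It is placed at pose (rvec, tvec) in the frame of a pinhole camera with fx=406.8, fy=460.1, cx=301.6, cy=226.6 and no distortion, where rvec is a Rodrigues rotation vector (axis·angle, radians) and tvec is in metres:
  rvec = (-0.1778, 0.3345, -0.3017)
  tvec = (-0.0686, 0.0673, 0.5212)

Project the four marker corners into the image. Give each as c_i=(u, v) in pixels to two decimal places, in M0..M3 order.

Intrinsics K: fx=406.8, fy=460.1, cx=301.6, cy=226.6
Marker side s = 0.087 m; corners in marker frame (Z=0):
  M0 = (-0.0435, +0.0435, 0)
  M1 = (+0.0435, +0.0435, 0)
  M2 = (+0.0435, -0.0435, 0)
  M3 = (-0.0435, -0.0435, 0)
rvec = (-0.1778, 0.3345, -0.3017), |rvec| = θ = 0.48428 rad = 27.747°
Rodrigues: sinθ=0.46557, 1−cosθ=0.11499; R = I + sinθ·[k]× + (1−cosθ)·[k]×²:
    [+0.90051 +0.26088 +0.34788]
    [-0.31921 +0.93987 +0.12145]
    [-0.29528 -0.22041 +0.92964]
t = (-0.0686, 0.0673, 0.5212) m
M0: Pc = R·M0+t = (-0.09642, +0.12207, +0.52446); u = 406.8·(-0.09642)/0.52446 + 301.6 = 226.8080, v = 460.1·(+0.12207)/0.52446 + 226.6 = 333.6905
M1: Pc = R·M1+t = (-0.01808, +0.09430, +0.49877); u = 406.8·(-0.01808)/0.49877 + 301.6 = 286.8543, v = 460.1·(+0.09430)/0.49877 + 226.6 = 313.5883
M2: Pc = R·M2+t = (-0.04078, +0.01253, +0.51794); u = 406.8·(-0.04078)/0.51794 + 301.6 = 269.5738, v = 460.1·(+0.01253)/0.51794 + 226.6 = 237.7308
M3: Pc = R·M3+t = (-0.11912, +0.04030, +0.54363); u = 406.8·(-0.11912)/0.54363 + 301.6 = 212.4620, v = 460.1·(+0.04030)/0.54363 + 226.6 = 260.7085

c0=(226.81, 333.69) c1=(286.85, 313.59) c2=(269.57, 237.73) c3=(212.46, 260.71)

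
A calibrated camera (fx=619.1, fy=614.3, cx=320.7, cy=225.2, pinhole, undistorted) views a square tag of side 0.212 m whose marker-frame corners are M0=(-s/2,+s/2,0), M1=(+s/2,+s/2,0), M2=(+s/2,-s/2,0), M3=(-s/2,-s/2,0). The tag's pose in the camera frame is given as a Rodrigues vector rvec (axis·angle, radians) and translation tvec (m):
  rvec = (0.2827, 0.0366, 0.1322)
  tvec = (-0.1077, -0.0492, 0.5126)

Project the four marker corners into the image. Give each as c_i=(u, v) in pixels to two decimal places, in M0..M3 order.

c0=(63.64, 267.37) c1=(302.45, 300.22) c2=(334.28, 51.83) c3=(65.93, 16.84)

Intrinsics K: fx=619.1, fy=614.3, cx=320.7, cy=225.2
Marker side s = 0.212 m; corners in marker frame (Z=0):
  M0 = (-0.1060, +0.1060, 0)
  M1 = (+0.1060, +0.1060, 0)
  M2 = (+0.1060, -0.1060, 0)
  M3 = (-0.1060, -0.1060, 0)
rvec = (0.2827, 0.0366, 0.1322), |rvec| = θ = 0.31422 rad = 18.004°
Rodrigues: sinθ=0.30908, 1−cosθ=0.04896; R = I + sinθ·[k]× + (1−cosθ)·[k]×²:
    [+0.99067 -0.12490 +0.05453]
    [+0.13517 +0.95170 -0.27567]
    [-0.01747 +0.28047 +0.95970]
t = (-0.1077, -0.0492, 0.5126) m
M0: Pc = R·M0+t = (-0.22595, +0.03735, +0.54418); u = 619.1·(-0.22595)/0.54418 + 320.7 = 63.6421, v = 614.3·(+0.03735)/0.54418 + 225.2 = 267.3657
M1: Pc = R·M1+t = (-0.01593, +0.06601, +0.54048); u = 619.1·(-0.01593)/0.54048 + 320.7 = 302.4539, v = 614.3·(+0.06601)/0.54048 + 225.2 = 300.2237
M2: Pc = R·M2+t = (+0.01055, -0.13575, +0.48102); u = 619.1·(+0.01055)/0.48102 + 320.7 = 334.2795, v = 614.3·(-0.13575)/0.48102 + 225.2 = 51.8327
M3: Pc = R·M3+t = (-0.19947, -0.16441, +0.48472); u = 619.1·(-0.19947)/0.48472 + 320.7 = 65.9300, v = 614.3·(-0.16441)/0.48472 + 225.2 = 16.8417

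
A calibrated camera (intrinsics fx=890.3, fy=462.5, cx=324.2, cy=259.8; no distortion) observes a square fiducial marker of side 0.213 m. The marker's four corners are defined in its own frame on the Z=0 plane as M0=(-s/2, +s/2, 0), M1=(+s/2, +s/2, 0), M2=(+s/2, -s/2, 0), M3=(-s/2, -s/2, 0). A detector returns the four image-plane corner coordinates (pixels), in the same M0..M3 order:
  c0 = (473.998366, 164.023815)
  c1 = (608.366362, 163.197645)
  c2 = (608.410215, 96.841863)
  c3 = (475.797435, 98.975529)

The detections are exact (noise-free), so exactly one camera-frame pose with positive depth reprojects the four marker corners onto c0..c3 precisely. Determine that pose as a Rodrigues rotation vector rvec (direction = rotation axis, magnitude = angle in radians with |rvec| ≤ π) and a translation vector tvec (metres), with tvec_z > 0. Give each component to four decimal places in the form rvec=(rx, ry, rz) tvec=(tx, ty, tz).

Intrinsics K: fx=890.3, fy=462.5, cx=324.2, cy=259.8
Marker side s = 0.213 m; corners in marker frame (Z=0):
  M0 = (-0.1065, +0.1065, 0)
  M1 = (+0.1065, +0.1065, 0)
  M2 = (+0.1065, -0.1065, 0)
  M3 = (-0.1065, -0.1065, 0)
Detected image corners:
  c0 = (473.998366, 164.023815) px
  c1 = (608.366362, 163.197645) px
  c2 = (608.410215, 96.841863) px
  c3 = (475.797435, 98.975529) px
Planar DLT: solve 8×8 A·h = b for H (H[2,2]=1):
  H  [+575.32174 -38.15828 +540.97204]
  H  [-19.36887 +300.27177 +130.54892]
  H  [-0.09483 -0.06239 +1.00000]
B = K⁻¹H; ‖b₁‖=0.687413, ‖b₂‖=0.687413; λ = 2/(‖b₁‖+‖b₂‖) = 1.454729, sign → tz>0 ⇒ λ=+1.454729
r₁ = λ·B[:,0] = (+0.99030,+0.01657,-0.13796); r₂ = λ·B[:,1] = (-0.02930,+0.99544,-0.09075)
r₃ = r₁×r₂ = (+0.13583,+0.09392,+0.98627); SVD([r₁ r₂ r₃]) → R = UVᵀ:
  R  [+0.99030 -0.02930 +0.13583]
  R  [+0.01657 +0.99544 +0.09392]
  R  [-0.13796 -0.09075 +0.98627]
t = (+0.35420, -0.40654, +1.45473) m
tr R = 2.972013; θ = arccos((tr R − 1)/2) = 0.167489 rad = 9.596°
axis k = ((R−Rᵀ)₃₂, (R−Rᵀ)₁₃, (R−Rᵀ)₂₁) / (2 sinθ) = (-0.553875, +0.821152, +0.137592)
rvec = θ·k = (-0.092768, +0.137534, +0.023045)

rvec=(-0.0928, 0.1375, 0.0230) tvec=(0.3542, -0.4065, 1.4547)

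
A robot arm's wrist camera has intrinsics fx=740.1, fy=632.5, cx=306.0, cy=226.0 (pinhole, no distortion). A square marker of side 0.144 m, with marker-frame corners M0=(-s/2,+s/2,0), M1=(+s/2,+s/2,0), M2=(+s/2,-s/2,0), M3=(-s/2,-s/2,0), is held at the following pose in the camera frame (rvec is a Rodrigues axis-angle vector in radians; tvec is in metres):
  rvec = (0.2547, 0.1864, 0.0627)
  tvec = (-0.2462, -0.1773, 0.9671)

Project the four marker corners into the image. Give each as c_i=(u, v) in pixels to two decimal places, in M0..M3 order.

Intrinsics K: fx=740.1, fy=632.5, cx=306.0, cy=226.0
Marker side s = 0.144 m; corners in marker frame (Z=0):
  M0 = (-0.0720, +0.0720, 0)
  M1 = (+0.0720, +0.0720, 0)
  M2 = (+0.0720, -0.0720, 0)
  M3 = (-0.0720, -0.0720, 0)
rvec = (0.2547, 0.1864, 0.0627), |rvec| = θ = 0.32179 rad = 18.437°
Rodrigues: sinθ=0.31626, 1−cosθ=0.05133; R = I + sinθ·[k]× + (1−cosθ)·[k]×²:
    [+0.98083 -0.03809 +0.19112]
    [+0.08516 +0.96589 -0.24453]
    [-0.17528 +0.25612 +0.95062]
t = (-0.2462, -0.1773, 0.9671) m
M0: Pc = R·M0+t = (-0.31956, -0.11389, +0.99816); u = 740.1·(-0.31956)/0.99816 + 306.0 = 69.0564, v = 632.5·(-0.11389)/0.99816 + 226.0 = 153.8338
M1: Pc = R·M1+t = (-0.17832, -0.10162, +0.97292); u = 740.1·(-0.17832)/0.97292 + 306.0 = 170.3499, v = 632.5·(-0.10162)/0.97292 + 226.0 = 159.9336
M2: Pc = R·M2+t = (-0.17284, -0.24071, +0.93604); u = 740.1·(-0.17284)/0.93604 + 306.0 = 169.3419, v = 632.5·(-0.24071)/0.93604 + 226.0 = 63.3454
M3: Pc = R·M3+t = (-0.31408, -0.25298, +0.96128); u = 740.1·(-0.31408)/0.96128 + 306.0 = 64.1885, v = 632.5·(-0.25298)/0.96128 + 226.0 = 59.5478

c0=(69.06, 153.83) c1=(170.35, 159.93) c2=(169.34, 63.35) c3=(64.19, 59.55)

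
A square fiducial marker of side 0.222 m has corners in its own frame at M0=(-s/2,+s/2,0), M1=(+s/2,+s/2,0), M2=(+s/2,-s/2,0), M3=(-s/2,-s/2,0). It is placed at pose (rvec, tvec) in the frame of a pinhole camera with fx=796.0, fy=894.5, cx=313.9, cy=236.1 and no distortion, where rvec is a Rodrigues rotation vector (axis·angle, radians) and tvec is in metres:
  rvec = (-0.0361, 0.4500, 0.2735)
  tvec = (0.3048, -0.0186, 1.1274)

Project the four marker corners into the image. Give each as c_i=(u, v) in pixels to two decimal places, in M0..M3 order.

c0=(434.80, 281.78) c1=(586.76, 332.29) c2=(632.35, 155.17) c3=(475.91, 118.97)

Intrinsics K: fx=796.0, fy=894.5, cx=313.9, cy=236.1
Marker side s = 0.222 m; corners in marker frame (Z=0):
  M0 = (-0.1110, +0.1110, 0)
  M1 = (+0.1110, +0.1110, 0)
  M2 = (+0.1110, -0.1110, 0)
  M3 = (-0.1110, -0.1110, 0)
rvec = (-0.0361, 0.4500, 0.2735), |rvec| = θ = 0.52783 rad = 30.242°
Rodrigues: sinθ=0.50366, 1−cosθ=0.13610; R = I + sinθ·[k]× + (1−cosθ)·[k]×²:
    [+0.86454 -0.26891 +0.42457]
    [+0.25304 +0.96282 +0.09457]
    [-0.43422 +0.02568 +0.90044]
t = (0.3048, -0.0186, 1.1274) m
M0: Pc = R·M0+t = (+0.17899, +0.06019, +1.17845); u = 796.0·(+0.17899)/1.17845 + 313.9 = 434.7994, v = 894.5·(+0.06019)/1.17845 + 236.1 = 281.7840
M1: Pc = R·M1+t = (+0.37091, +0.11636, +1.08205); u = 796.0·(+0.37091)/1.08205 + 313.9 = 586.7594, v = 894.5·(+0.11636)/1.08205 + 236.1 = 332.2920
M2: Pc = R·M2+t = (+0.43061, -0.09739, +1.07635); u = 796.0·(+0.43061)/1.07635 + 313.9 = 632.3533, v = 894.5·(-0.09739)/1.07635 + 236.1 = 155.1677
M3: Pc = R·M3+t = (+0.23869, -0.15356, +1.17275); u = 796.0·(+0.23869)/1.17275 + 313.9 = 475.9072, v = 894.5·(-0.15356)/1.17275 + 236.1 = 118.9733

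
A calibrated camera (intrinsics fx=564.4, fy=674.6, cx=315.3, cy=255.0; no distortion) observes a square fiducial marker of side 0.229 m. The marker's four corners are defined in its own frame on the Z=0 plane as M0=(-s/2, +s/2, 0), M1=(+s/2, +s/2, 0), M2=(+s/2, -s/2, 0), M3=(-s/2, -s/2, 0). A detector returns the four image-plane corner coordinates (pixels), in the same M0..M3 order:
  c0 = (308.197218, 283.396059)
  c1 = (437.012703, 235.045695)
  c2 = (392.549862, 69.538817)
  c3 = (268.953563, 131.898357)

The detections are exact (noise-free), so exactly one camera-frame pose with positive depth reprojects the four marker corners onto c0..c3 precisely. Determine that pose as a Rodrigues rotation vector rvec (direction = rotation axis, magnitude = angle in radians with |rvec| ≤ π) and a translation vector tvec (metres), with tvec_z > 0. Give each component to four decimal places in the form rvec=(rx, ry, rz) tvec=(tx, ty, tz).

rvec=(0.0148, 0.3863, -0.3059) tvec=(0.0548, -0.1019, 0.9270)

Intrinsics K: fx=564.4, fy=674.6, cx=315.3, cy=255.0
Marker side s = 0.229 m; corners in marker frame (Z=0):
  M0 = (-0.1145, +0.1145, 0)
  M1 = (+0.1145, +0.1145, 0)
  M2 = (+0.1145, -0.1145, 0)
  M3 = (-0.1145, -0.1145, 0)
Detected image corners:
  c0 = (308.197218, 283.396059) px
  c1 = (437.012703, 235.045695) px
  c2 = (392.549862, 69.538817) px
  c3 = (268.953563, 131.898357) px
Planar DLT: solve 8×8 A·h = b for H (H[2,2]=1):
  H  [+409.53341 +165.66414 +348.65780]
  H  [-314.31324 +682.25763 +180.81732]
  H  [-0.40242 -0.04713 +1.00000]
B = K⁻¹H; ‖b₁‖=1.078756, ‖b₂‖=1.078756; λ = 2/(‖b₁‖+‖b₂‖) = 0.926993, sign → tz>0 ⇒ λ=+0.926993
r₁ = λ·B[:,0] = (+0.88103,-0.29090,-0.37304); r₂ = λ·B[:,1] = (+0.29650,+0.95403,-0.04369)
r₃ = r₁×r₂ = (+0.36860,-0.07211,+0.92679); SVD([r₁ r₂ r₃]) → R = UVᵀ:
  R  [+0.88103 +0.29650 +0.36860]
  R  [-0.29090 +0.95403 -0.07211]
  R  [-0.37304 -0.04369 +0.92679]
t = (+0.05479, -0.10194, +0.92699) m
tr R = 2.761850; θ = arccos((tr R − 1)/2) = 0.492983 rad = 28.246°
axis k = ((R−Rᵀ)₃₂, (R−Rᵀ)₁₃, (R−Rᵀ)₂₁) / (2 sinθ) = (+0.030026, +0.783555, -0.620596)
rvec = θ·k = (+0.014802, +0.386280, -0.305944)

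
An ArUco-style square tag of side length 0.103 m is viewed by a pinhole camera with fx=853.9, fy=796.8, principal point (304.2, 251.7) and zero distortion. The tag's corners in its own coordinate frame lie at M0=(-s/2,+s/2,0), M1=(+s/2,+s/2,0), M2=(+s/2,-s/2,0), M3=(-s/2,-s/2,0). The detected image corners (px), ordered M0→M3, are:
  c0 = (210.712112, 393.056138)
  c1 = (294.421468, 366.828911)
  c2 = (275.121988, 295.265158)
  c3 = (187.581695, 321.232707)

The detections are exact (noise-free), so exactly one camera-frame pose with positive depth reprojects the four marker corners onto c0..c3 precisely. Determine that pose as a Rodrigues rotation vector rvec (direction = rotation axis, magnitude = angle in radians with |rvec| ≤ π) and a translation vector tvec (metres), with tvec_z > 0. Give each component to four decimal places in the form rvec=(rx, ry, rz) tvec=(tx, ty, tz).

rvec=(0.3687, -0.2305, -0.2609) tvec=(-0.0707, 0.1143, 0.9797)

Intrinsics K: fx=853.9, fy=796.8, cx=304.2, cy=251.7
Marker side s = 0.103 m; corners in marker frame (Z=0):
  M0 = (-0.0515, +0.0515, 0)
  M1 = (+0.0515, +0.0515, 0)
  M2 = (+0.0515, -0.0515, 0)
  M3 = (-0.0515, -0.0515, 0)
Detected image corners:
  c0 = (210.712112, 393.056138) px
  c1 = (294.421468, 366.828911) px
  c2 = (275.121988, 295.265158) px
  c3 = (187.581695, 321.232707) px
Planar DLT: solve 8×8 A·h = b for H (H[2,2]=1):
  H  [+873.83311 +300.27374 +242.56352]
  H  [-192.39173 +830.39518 +344.69740]
  H  [+0.17729 +0.39045 +1.00000]
B = K⁻¹H; ‖b₁‖=1.020719, ‖b₂‖=1.020719; λ = 2/(‖b₁‖+‖b₂‖) = 0.979702, sign → tz>0 ⇒ λ=+0.979702
r₁ = λ·B[:,0] = (+0.94069,-0.29142,+0.17370); r₂ = λ·B[:,1] = (+0.20824,+0.90017,+0.38253)
r₃ = r₁×r₂ = (-0.26783,-0.32367,+0.90747); SVD([r₁ r₂ r₃]) → R = UVᵀ:
  R  [+0.94069 +0.20824 -0.26783]
  R  [-0.29142 +0.90017 -0.32367]
  R  [+0.17370 +0.38253 +0.90747]
t = (-0.07072, +0.11434, +0.97970) m
tr R = 2.748337; θ = arccos((tr R − 1)/2) = 0.507075 rad = 29.053°
axis k = ((R−Rᵀ)₃₂, (R−Rᵀ)₁₃, (R−Rᵀ)₂₁) / (2 sinθ) = (+0.727101, -0.454600, -0.514454)
rvec = θ·k = (+0.368695, -0.230517, -0.260867)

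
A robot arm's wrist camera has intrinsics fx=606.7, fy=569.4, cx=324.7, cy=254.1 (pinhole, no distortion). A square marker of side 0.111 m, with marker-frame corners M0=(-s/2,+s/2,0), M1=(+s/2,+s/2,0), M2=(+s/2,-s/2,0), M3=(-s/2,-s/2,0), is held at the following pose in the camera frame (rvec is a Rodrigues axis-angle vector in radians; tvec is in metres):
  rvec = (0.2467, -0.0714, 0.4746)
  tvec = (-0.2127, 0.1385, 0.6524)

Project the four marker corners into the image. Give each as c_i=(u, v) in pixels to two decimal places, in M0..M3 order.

c0=(59.43, 394.07) c1=(153.93, 432.90) c2=(195.45, 355.58) c3=(98.24, 313.57)

Intrinsics K: fx=606.7, fy=569.4, cx=324.7, cy=254.1
Marker side s = 0.111 m; corners in marker frame (Z=0):
  M0 = (-0.0555, +0.0555, 0)
  M1 = (+0.0555, +0.0555, 0)
  M2 = (+0.0555, -0.0555, 0)
  M3 = (-0.0555, -0.0555, 0)
rvec = (0.2467, -0.0714, 0.4746), |rvec| = θ = 0.53963 rad = 30.919°
Rodrigues: sinθ=0.51382, 1−cosθ=0.14210; R = I + sinθ·[k]× + (1−cosθ)·[k]×²:
    [+0.88760 -0.46049 -0.01085]
    [+0.44330 +0.86038 -0.25144]
    [+0.12512 +0.21836 +0.96781]
t = (-0.2127, 0.1385, 0.6524) m
M0: Pc = R·M0+t = (-0.28752, +0.16165, +0.65758); u = 606.7·(-0.28752)/0.65758 + 324.7 = 59.4256, v = 569.4·(+0.16165)/0.65758 + 254.1 = 394.0724
M1: Pc = R·M1+t = (-0.18900, +0.21085, +0.67146); u = 606.7·(-0.18900)/0.67146 + 324.7 = 153.9330, v = 569.4·(+0.21085)/0.67146 + 254.1 = 432.9045
M2: Pc = R·M2+t = (-0.13788, +0.11535, +0.64722); u = 606.7·(-0.13788)/0.64722 + 324.7 = 195.4522, v = 569.4·(+0.11535)/0.64722 + 254.1 = 355.5816
M3: Pc = R·M3+t = (-0.23640, +0.06615, +0.63334); u = 606.7·(-0.23640)/0.63334 + 324.7 = 98.2384, v = 569.4·(+0.06615)/0.63334 + 254.1 = 313.5678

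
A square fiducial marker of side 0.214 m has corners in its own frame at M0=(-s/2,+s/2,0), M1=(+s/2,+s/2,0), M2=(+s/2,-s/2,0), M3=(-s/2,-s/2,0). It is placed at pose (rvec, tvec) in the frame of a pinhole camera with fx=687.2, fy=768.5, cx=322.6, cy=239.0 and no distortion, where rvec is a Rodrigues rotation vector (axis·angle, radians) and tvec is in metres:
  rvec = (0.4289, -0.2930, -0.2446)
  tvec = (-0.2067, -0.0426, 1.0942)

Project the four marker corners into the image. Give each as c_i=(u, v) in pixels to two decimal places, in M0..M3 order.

Intrinsics K: fx=687.2, fy=768.5, cx=322.6, cy=239.0
Marker side s = 0.214 m; corners in marker frame (Z=0):
  M0 = (-0.1070, +0.1070, 0)
  M1 = (+0.1070, +0.1070, 0)
  M2 = (+0.1070, -0.1070, 0)
  M3 = (-0.1070, -0.1070, 0)
rvec = (0.4289, -0.2930, -0.2446), |rvec| = θ = 0.57414 rad = 32.896°
Rodrigues: sinθ=0.54311, 1−cosθ=0.16034; R = I + sinθ·[k]× + (1−cosθ)·[k]×²:
    [+0.92914 +0.17026 -0.32820]
    [-0.29251 +0.88142 -0.37086]
    [+0.22614 +0.44058 +0.86876]
t = (-0.2067, -0.0426, 1.0942) m
M0: Pc = R·M0+t = (-0.28790, +0.08301, +1.11715); u = 687.2·(-0.28790)/1.11715 + 322.6 = 145.5010, v = 768.5·(+0.08301)/1.11715 + 239.0 = 296.1039
M1: Pc = R·M1+t = (-0.08906, +0.02041, +1.16554); u = 687.2·(-0.08906)/1.16554 + 322.6 = 270.0876, v = 768.5·(+0.02041)/1.16554 + 239.0 = 252.4597
M2: Pc = R·M2+t = (-0.12550, -0.16821, +1.07125); u = 687.2·(-0.12550)/1.07125 + 322.6 = 242.0933, v = 768.5·(-0.16821)/1.07125 + 239.0 = 118.3287
M3: Pc = R·M3+t = (-0.32434, -0.10561, +1.02286); u = 687.2·(-0.32434)/1.02286 + 322.6 = 104.6983, v = 768.5·(-0.10561)/1.02286 + 239.0 = 159.6501

c0=(145.50, 296.10) c1=(270.09, 252.46) c2=(242.09, 118.33) c3=(104.70, 159.65)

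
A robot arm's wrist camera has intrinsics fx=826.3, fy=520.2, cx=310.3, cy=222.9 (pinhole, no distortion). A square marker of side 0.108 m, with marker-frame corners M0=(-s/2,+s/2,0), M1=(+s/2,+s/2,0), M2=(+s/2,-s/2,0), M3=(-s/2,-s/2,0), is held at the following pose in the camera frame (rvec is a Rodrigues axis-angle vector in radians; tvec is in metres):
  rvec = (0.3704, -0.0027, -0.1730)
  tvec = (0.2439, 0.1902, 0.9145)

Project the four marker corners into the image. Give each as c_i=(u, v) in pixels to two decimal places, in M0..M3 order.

c0=(486.73, 361.28) c1=(581.62, 351.58) c2=(576.69, 299.49) c3=(477.70, 309.79)

Intrinsics K: fx=826.3, fy=520.2, cx=310.3, cy=222.9
Marker side s = 0.108 m; corners in marker frame (Z=0):
  M0 = (-0.0540, +0.0540, 0)
  M1 = (+0.0540, +0.0540, 0)
  M2 = (+0.0540, -0.0540, 0)
  M3 = (-0.0540, -0.0540, 0)
rvec = (0.3704, -0.0027, -0.1730), |rvec| = θ = 0.40882 rad = 23.424°
Rodrigues: sinθ=0.39753, 1−cosθ=0.08241; R = I + sinθ·[k]× + (1−cosθ)·[k]×²:
    [+0.98524 +0.16773 -0.03422]
    [-0.16871 +0.91759 -0.35994]
    [-0.02897 +0.36040 +0.93235]
t = (0.2439, 0.1902, 0.9145) m
M0: Pc = R·M0+t = (+0.19975, +0.24886, +0.93553); u = 826.3·(+0.19975)/0.93553 + 310.3 = 486.7324, v = 520.2·(+0.24886)/0.93553 + 222.9 = 361.2792
M1: Pc = R·M1+t = (+0.30616, +0.23064, +0.93240); u = 826.3·(+0.30616)/0.93240 + 310.3 = 581.6224, v = 520.2·(+0.23064)/0.93240 + 222.9 = 351.5777
M2: Pc = R·M2+t = (+0.28805, +0.13154, +0.89347); u = 826.3·(+0.28805)/0.89347 + 310.3 = 576.6895, v = 520.2·(+0.13154)/0.89347 + 222.9 = 299.4850
M3: Pc = R·M3+t = (+0.18164, +0.14976, +0.89660); u = 826.3·(+0.18164)/0.89660 + 310.3 = 477.6973, v = 520.2·(+0.14976)/0.89660 + 222.9 = 309.7895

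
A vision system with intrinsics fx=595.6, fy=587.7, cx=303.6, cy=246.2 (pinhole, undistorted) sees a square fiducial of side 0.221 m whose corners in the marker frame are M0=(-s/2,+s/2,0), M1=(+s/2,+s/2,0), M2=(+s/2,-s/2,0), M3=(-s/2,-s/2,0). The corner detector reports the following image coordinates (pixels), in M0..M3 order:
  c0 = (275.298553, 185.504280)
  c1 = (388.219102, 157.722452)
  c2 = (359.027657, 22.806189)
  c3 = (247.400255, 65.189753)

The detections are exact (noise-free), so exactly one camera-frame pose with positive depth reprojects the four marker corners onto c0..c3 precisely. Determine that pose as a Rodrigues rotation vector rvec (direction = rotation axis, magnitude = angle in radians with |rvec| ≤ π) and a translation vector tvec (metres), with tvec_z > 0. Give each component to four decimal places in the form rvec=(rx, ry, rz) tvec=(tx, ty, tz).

rvec=(0.1320, 0.5175, -0.1980) tvec=(0.0185, -0.2355, 1.0109)

Intrinsics K: fx=595.6, fy=587.7, cx=303.6, cy=246.2
Marker side s = 0.221 m; corners in marker frame (Z=0):
  M0 = (-0.1105, +0.1105, 0)
  M1 = (+0.1105, +0.1105, 0)
  M2 = (+0.1105, -0.1105, 0)
  M3 = (-0.1105, -0.1105, 0)
Detected image corners:
  c0 = (275.298553, 185.504280) px
  c1 = (388.219102, 157.722452) px
  c2 = (359.027657, 22.806189) px
  c3 = (247.400255, 65.189753) px
Planar DLT: solve 8×8 A·h = b for H (H[2,2]=1):
  H  [+350.16327 +152.59708 +314.51875]
  H  [-212.08630 +583.64194 +109.29362]
  H  [-0.49731 +0.07432 +1.00000]
B = K⁻¹H; ‖b₁‖=0.989221, ‖b₂‖=0.989221; λ = 2/(‖b₁‖+‖b₂‖) = 1.010897, sign → tz>0 ⇒ λ=+1.010897
r₁ = λ·B[:,0] = (+0.85058,-0.15421,-0.50272); r₂ = λ·B[:,1] = (+0.22070,+0.97244,+0.07513)
r₃ = r₁×r₂ = (+0.47729,-0.17486,+0.86118); SVD([r₁ r₂ r₃]) → R = UVᵀ:
  R  [+0.85058 +0.22070 +0.47729]
  R  [-0.15421 +0.97244 -0.17486]
  R  [-0.50272 +0.07513 +0.86118]
t = (+0.01853, -0.23549, +1.01090) m
tr R = 2.684200; θ = arccos((tr R − 1)/2) = 0.569631 rad = 32.637°
axis k = ((R−Rᵀ)₃₂, (R−Rᵀ)₁₃, (R−Rᵀ)₂₁) / (2 sinθ) = (+0.231760, +0.908559, -0.347574)
rvec = θ·k = (+0.132018, +0.517543, -0.197989)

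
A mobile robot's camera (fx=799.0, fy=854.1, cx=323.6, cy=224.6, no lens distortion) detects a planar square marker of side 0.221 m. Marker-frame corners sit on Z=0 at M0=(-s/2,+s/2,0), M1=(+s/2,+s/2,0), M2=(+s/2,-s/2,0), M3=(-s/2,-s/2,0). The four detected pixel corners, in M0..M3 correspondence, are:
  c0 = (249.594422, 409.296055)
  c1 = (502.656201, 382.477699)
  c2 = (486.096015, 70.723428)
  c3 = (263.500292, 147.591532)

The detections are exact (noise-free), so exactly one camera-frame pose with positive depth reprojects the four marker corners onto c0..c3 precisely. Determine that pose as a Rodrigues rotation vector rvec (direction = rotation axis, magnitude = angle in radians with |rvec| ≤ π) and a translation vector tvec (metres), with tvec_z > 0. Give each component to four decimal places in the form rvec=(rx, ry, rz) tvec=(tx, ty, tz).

Intrinsics K: fx=799.0, fy=854.1, cx=323.6, cy=224.6
Marker side s = 0.221 m; corners in marker frame (Z=0):
  M0 = (-0.1105, +0.1105, 0)
  M1 = (+0.1105, +0.1105, 0)
  M2 = (+0.1105, -0.1105, 0)
  M3 = (-0.1105, -0.1105, 0)
Detected image corners:
  c0 = (249.594422, 409.296055) px
  c1 = (502.656201, 382.477699) px
  c2 = (486.096015, 70.723428) px
  c3 = (263.500292, 147.591532) px
Planar DLT: solve 8×8 A·h = b for H (H[2,2]=1):
  H  [+736.20635 -216.56265 +363.67582]
  H  [-467.46412 +1141.12226 +245.97859]
  H  [-0.89374 -0.57465 +1.00000]
B = K⁻¹H; ‖b₁‖=1.594792, ‖b₂‖=1.594792; λ = 2/(‖b₁‖+‖b₂‖) = 0.627041, sign → tz>0 ⇒ λ=+0.627041
r₁ = λ·B[:,0] = (+0.80473,-0.19582,-0.56041); r₂ = λ·B[:,1] = (-0.02402,+0.93251,-0.36033)
r₃ = r₁×r₂ = (+0.59315,+0.30343,+0.74572); SVD([r₁ r₂ r₃]) → R = UVᵀ:
  R  [+0.80473 -0.02402 +0.59315]
  R  [-0.19582 +0.93251 +0.30343]
  R  [-0.56041 -0.36033 +0.74572]
t = (+0.03145, +0.01570, +0.62704) m
tr R = 2.482968; θ = arccos((tr R − 1)/2) = 0.735517 rad = 42.142°
axis k = ((R−Rᵀ)₃₂, (R−Rᵀ)₁₃, (R−Rᵀ)₂₁) / (2 sinθ) = (-0.494628, +0.859623, -0.128026)
rvec = θ·k = (-0.363808, +0.632268, -0.094165)

rvec=(-0.3638, 0.6323, -0.0942) tvec=(0.0315, 0.0157, 0.6270)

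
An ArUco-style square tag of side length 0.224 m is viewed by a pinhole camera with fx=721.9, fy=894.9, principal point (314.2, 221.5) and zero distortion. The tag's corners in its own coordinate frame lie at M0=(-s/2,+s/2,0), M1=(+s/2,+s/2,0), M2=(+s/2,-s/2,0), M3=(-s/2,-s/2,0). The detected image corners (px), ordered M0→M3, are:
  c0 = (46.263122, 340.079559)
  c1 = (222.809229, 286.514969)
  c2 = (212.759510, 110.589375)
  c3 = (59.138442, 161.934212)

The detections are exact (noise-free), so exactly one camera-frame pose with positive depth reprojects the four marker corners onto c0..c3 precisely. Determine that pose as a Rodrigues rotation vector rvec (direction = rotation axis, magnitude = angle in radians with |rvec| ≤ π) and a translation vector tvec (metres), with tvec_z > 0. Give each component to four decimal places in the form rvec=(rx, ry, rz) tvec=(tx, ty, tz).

rvec=(-0.5945, 0.1885, -0.2007) tvec=(-0.2294, -0.0026, 0.9196)

Intrinsics K: fx=721.9, fy=894.9, cx=314.2, cy=221.5
Marker side s = 0.224 m; corners in marker frame (Z=0):
  M0 = (-0.1120, +0.1120, 0)
  M1 = (+0.1120, +0.1120, 0)
  M2 = (+0.1120, -0.1120, 0)
  M3 = (-0.1120, -0.1120, 0)
Detected image corners:
  c0 = (46.263122, 340.079559) px
  c1 = (222.809229, 286.514969) px
  c2 = (212.759510, 110.589375) px
  c3 = (59.138442, 161.934212) px
Planar DLT: solve 8×8 A·h = b for H (H[2,2]=1):
  H  [+716.10472 -91.03308 +134.10804]
  H  [-262.60852 +650.80912 +218.99858]
  H  [-0.12804 -0.62105 +1.00000]
B = K⁻¹H; ‖b₁‖=1.087468, ‖b₂‖=1.087468; λ = 2/(‖b₁‖+‖b₂‖) = 0.919568, sign → tz>0 ⇒ λ=+0.919568
r₁ = λ·B[:,0] = (+0.96343,-0.24071,-0.11774); r₂ = λ·B[:,1] = (+0.13260,+0.81010,-0.57110)
r₃ = r₁×r₂ = (+0.23285,+0.53460,+0.81240); SVD([r₁ r₂ r₃]) → R = UVᵀ:
  R  [+0.96343 +0.13260 +0.23285]
  R  [-0.24071 +0.81010 +0.53460]
  R  [-0.11774 -0.57110 +0.81240]
t = (-0.22940, -0.00257, +0.91957) m
tr R = 2.585929; θ = arccos((tr R − 1)/2) = 0.655137 rad = 37.537°
axis k = ((R−Rᵀ)₃₂, (R−Rᵀ)₁₃, (R−Rᵀ)₂₁) / (2 sinθ) = (-0.907395, +0.287711, -0.306359)
rvec = θ·k = (-0.594468, +0.188490, -0.200707)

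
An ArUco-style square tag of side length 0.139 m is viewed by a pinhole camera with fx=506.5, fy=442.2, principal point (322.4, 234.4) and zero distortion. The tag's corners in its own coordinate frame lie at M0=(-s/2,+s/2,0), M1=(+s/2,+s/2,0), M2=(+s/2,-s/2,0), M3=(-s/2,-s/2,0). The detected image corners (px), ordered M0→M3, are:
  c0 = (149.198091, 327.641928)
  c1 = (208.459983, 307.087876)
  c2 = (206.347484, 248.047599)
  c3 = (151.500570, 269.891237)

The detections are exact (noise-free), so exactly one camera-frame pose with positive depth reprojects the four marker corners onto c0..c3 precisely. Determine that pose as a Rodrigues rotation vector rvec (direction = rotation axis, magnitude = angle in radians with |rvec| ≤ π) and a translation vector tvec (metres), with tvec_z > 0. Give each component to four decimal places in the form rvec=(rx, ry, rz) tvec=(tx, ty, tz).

Intrinsics K: fx=506.5, fy=442.2, cx=322.4, cy=234.4
Marker side s = 0.139 m; corners in marker frame (Z=0):
  M0 = (-0.0695, +0.0695, 0)
  M1 = (+0.0695, +0.0695, 0)
  M2 = (+0.0695, -0.0695, 0)
  M3 = (-0.0695, -0.0695, 0)
Detected image corners:
  c0 = (149.198091, 327.641928) px
  c1 = (208.459983, 307.087876) px
  c2 = (206.347484, 248.047599) px
  c3 = (151.500570, 269.891237) px
Planar DLT: solve 8×8 A·h = b for H (H[2,2]=1):
  H  [+345.23989 -100.77094 +178.16226]
  H  [-256.77229 +259.39776 +287.30233]
  H  [-0.36119 -0.55731 +1.00000]
B = K⁻¹H; ‖b₁‖=1.054903, ‖b₂‖=1.054903; λ = 2/(‖b₁‖+‖b₂‖) = 0.947954, sign → tz>0 ⇒ λ=+0.947954
r₁ = λ·B[:,0] = (+0.86408,-0.36895,-0.34239); r₂ = λ·B[:,1] = (+0.14768,+0.83612,-0.52830)
r₃ = r₁×r₂ = (+0.48120,+0.40593,+0.77696); SVD([r₁ r₂ r₃]) → R = UVᵀ:
  R  [+0.86408 +0.14768 +0.48120]
  R  [-0.36895 +0.83612 +0.40593]
  R  [-0.34239 -0.52830 +0.77696]
t = (-0.26995, +0.11341, +0.94795) m
tr R = 2.477161; θ = arccos((tr R − 1)/2) = 0.739834 rad = 42.389°
axis k = ((R−Rᵀ)₃₂, (R−Rᵀ)₁₃, (R−Rᵀ)₂₁) / (2 sinθ) = (-0.692881, +0.610821, -0.383163)
rvec = θ·k = (-0.512617, +0.451906, -0.283477)

rvec=(-0.5126, 0.4519, -0.2835) tvec=(-0.2700, 0.1134, 0.9480)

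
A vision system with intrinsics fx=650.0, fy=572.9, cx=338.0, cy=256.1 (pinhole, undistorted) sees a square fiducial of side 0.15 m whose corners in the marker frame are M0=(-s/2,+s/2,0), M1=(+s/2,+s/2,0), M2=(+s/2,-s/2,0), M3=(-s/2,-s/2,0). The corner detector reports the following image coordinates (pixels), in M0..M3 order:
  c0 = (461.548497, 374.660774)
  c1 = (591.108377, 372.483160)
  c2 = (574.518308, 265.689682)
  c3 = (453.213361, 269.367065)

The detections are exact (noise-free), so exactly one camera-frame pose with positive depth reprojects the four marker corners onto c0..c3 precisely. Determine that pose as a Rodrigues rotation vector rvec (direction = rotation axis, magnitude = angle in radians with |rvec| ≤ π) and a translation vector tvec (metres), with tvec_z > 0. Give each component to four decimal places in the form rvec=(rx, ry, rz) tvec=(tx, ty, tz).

Intrinsics K: fx=650.0, fy=572.9, cx=338.0, cy=256.1
Marker side s = 0.15 m; corners in marker frame (Z=0):
  M0 = (-0.0750, +0.0750, 0)
  M1 = (+0.0750, +0.0750, 0)
  M2 = (+0.0750, -0.0750, 0)
  M3 = (-0.0750, -0.0750, 0)
Detected image corners:
  c0 = (461.548497, 374.660774) px
  c1 = (591.108377, 372.483160) px
  c2 = (574.518308, 265.689682) px
  c3 = (453.213361, 269.367065) px
Planar DLT: solve 8×8 A·h = b for H (H[2,2]=1):
  H  [+780.14617 -139.84201 +519.39792]
  H  [-53.68999 +569.65703 +318.85901]
  H  [-0.10611 -0.42820 +1.00000]
B = K⁻¹H; ‖b₁‖=1.260727, ‖b₂‖=1.260727; λ = 2/(‖b₁‖+‖b₂‖) = 0.793193, sign → tz>0 ⇒ λ=+0.793193
r₁ = λ·B[:,0] = (+0.99578,-0.03671,-0.08416); r₂ = λ·B[:,1] = (+0.00597,+0.94053,-0.33965)
r₃ = r₁×r₂ = (+0.09163,+0.33771,+0.93678); SVD([r₁ r₂ r₃]) → R = UVᵀ:
  R  [+0.99578 +0.00597 +0.09163]
  R  [-0.03671 +0.94053 +0.33771]
  R  [-0.08416 -0.33965 +0.93678]
t = (+0.22136, +0.08689, +0.79319) m
tr R = 2.873089; θ = arccos((tr R − 1)/2) = 0.358157 rad = 20.521°
axis k = ((R−Rᵀ)₃₂, (R−Rᵀ)₁₃, (R−Rᵀ)₂₁) / (2 sinθ) = (-0.966139, +0.250738, -0.060876)
rvec = θ·k = (-0.346030, +0.089804, -0.021803)

rvec=(-0.3460, 0.0898, -0.0218) tvec=(0.2214, 0.0869, 0.7932)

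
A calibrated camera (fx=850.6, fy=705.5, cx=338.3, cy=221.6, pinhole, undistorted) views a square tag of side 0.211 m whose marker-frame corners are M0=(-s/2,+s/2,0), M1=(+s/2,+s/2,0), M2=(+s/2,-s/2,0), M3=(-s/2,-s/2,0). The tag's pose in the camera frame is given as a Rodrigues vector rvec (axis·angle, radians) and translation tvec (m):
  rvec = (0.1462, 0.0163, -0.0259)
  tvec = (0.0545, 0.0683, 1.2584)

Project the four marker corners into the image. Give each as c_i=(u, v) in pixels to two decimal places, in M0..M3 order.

c0=(306.23, 318.51) c1=(447.18, 315.92) c2=(445.97, 199.64) c3=(301.54, 202.65)

Intrinsics K: fx=850.6, fy=705.5, cx=338.3, cy=221.6
Marker side s = 0.211 m; corners in marker frame (Z=0):
  M0 = (-0.1055, +0.1055, 0)
  M1 = (+0.1055, +0.1055, 0)
  M2 = (+0.1055, -0.1055, 0)
  M3 = (-0.1055, -0.1055, 0)
rvec = (0.1462, 0.0163, -0.0259), |rvec| = θ = 0.14937 rad = 8.558°
Rodrigues: sinθ=0.14881, 1−cosθ=0.01113; R = I + sinθ·[k]× + (1−cosθ)·[k]×²:
    [+0.99953 +0.02699 +0.01435]
    [-0.02461 +0.98900 -0.14587]
    [-0.01813 +0.14545 +0.98920]
t = (0.0545, 0.0683, 1.2584) m
M0: Pc = R·M0+t = (-0.04810, +0.17524, +1.27566); u = 850.6·(-0.04810)/1.27566 + 338.3 = 306.2253, v = 705.5·(+0.17524)/1.27566 + 221.6 = 318.5140
M1: Pc = R·M1+t = (+0.16280, +0.17004, +1.27183); u = 850.6·(+0.16280)/1.27183 + 338.3 = 447.1795, v = 705.5·(+0.17004)/1.27183 + 221.6 = 315.9245
M2: Pc = R·M2+t = (+0.15710, -0.03864, +1.24114); u = 850.6·(+0.15710)/1.24114 + 338.3 = 445.9683, v = 705.5·(-0.03864)/1.24114 + 221.6 = 199.6382
M3: Pc = R·M3+t = (-0.05380, -0.03344, +1.24497); u = 850.6·(-0.05380)/1.24497 + 338.3 = 301.5433, v = 705.5·(-0.03344)/1.24497 + 221.6 = 202.6488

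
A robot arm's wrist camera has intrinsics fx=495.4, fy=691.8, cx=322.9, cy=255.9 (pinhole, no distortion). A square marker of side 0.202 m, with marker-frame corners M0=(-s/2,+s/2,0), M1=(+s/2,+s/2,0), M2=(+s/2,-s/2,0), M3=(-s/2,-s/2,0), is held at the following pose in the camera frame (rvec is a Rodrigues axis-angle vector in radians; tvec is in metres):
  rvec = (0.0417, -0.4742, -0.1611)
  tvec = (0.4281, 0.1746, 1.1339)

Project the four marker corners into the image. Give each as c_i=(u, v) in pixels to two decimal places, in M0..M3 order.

Intrinsics K: fx=495.4, fy=691.8, cx=322.9, cy=255.9
Marker side s = 0.202 m; corners in marker frame (Z=0):
  M0 = (-0.1010, +0.1010, 0)
  M1 = (+0.1010, +0.1010, 0)
  M2 = (+0.1010, -0.1010, 0)
  M3 = (-0.1010, -0.1010, 0)
rvec = (0.0417, -0.4742, -0.1611), |rvec| = θ = 0.50255 rad = 28.794°
Rodrigues: sinθ=0.48166, 1−cosθ=0.12364; R = I + sinθ·[k]× + (1−cosθ)·[k]×²:
    [+0.87721 +0.14472 -0.45778]
    [-0.16408 +0.98644 -0.00257]
    [+0.45120 +0.07737 +0.88906]
t = (0.4281, 0.1746, 1.1339) m
M0: Pc = R·M0+t = (+0.35412, +0.29080, +1.09614); u = 495.4·(+0.35412)/1.09614 + 322.9 = 482.9436, v = 691.8·(+0.29080)/1.09614 + 255.9 = 439.4324
M1: Pc = R·M1+t = (+0.53132, +0.25766, +1.18729); u = 495.4·(+0.53132)/1.18729 + 322.9 = 544.5935, v = 691.8·(+0.25766)/1.18729 + 255.9 = 406.0307
M2: Pc = R·M2+t = (+0.50208, +0.05840, +1.17166); u = 495.4·(+0.50208)/1.17166 + 322.9 = 535.1898, v = 691.8·(+0.05840)/1.17166 + 255.9 = 290.3801
M3: Pc = R·M3+t = (+0.32488, +0.09154, +1.08051); u = 495.4·(+0.32488)/1.08051 + 322.9 = 471.8550, v = 691.8·(+0.09154)/1.08051 + 255.9 = 314.5097

c0=(482.94, 439.43) c1=(544.59, 406.03) c2=(535.19, 290.38) c3=(471.85, 314.51)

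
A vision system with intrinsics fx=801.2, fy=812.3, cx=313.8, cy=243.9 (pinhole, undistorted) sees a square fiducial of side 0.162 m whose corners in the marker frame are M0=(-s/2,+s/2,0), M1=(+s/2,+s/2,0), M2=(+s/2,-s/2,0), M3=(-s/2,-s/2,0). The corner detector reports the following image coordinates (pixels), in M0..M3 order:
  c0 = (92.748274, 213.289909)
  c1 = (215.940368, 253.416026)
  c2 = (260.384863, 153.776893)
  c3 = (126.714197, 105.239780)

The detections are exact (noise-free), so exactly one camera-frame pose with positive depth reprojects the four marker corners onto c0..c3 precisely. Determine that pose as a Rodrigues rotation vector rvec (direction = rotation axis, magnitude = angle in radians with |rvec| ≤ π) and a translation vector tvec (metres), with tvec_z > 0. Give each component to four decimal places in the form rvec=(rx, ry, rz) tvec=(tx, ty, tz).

rvec=(0.6544, -0.1381, 0.3884) tvec=(-0.1696, -0.0714, 0.9741)

Intrinsics K: fx=801.2, fy=812.3, cx=313.8, cy=243.9
Marker side s = 0.162 m; corners in marker frame (Z=0):
  M0 = (-0.0810, +0.0810, 0)
  M1 = (+0.0810, +0.0810, 0)
  M2 = (+0.0810, -0.0810, 0)
  M3 = (-0.0810, -0.0810, 0)
Detected image corners:
  c0 = (92.748274, 213.289909) px
  c1 = (215.940368, 253.416026) px
  c2 = (260.384863, 153.776893) px
  c3 = (126.714197, 105.239780) px
Planar DLT: solve 8×8 A·h = b for H (H[2,2]=1):
  H  [+835.12023 -141.67492 +174.33642]
  H  [+318.17275 +745.82412 +184.32513]
  H  [+0.25212 +0.58060 +1.00000]
B = K⁻¹H; ‖b₁‖=1.026538, ‖b₂‖=1.026538; λ = 2/(‖b₁‖+‖b₂‖) = 0.974148, sign → tz>0 ⇒ λ=+0.974148
r₁ = λ·B[:,0] = (+0.91920,+0.30782,+0.24560); r₂ = λ·B[:,1] = (-0.39378,+0.72460,+0.56559)
r₃ = r₁×r₂ = (-0.00386,-0.61660,+0.78727); SVD([r₁ r₂ r₃]) → R = UVᵀ:
  R  [+0.91920 -0.39378 -0.00386]
  R  [+0.30782 +0.72460 -0.61660]
  R  [+0.24560 +0.56559 +0.78727]
t = (-0.16957, -0.07144, +0.97415) m
tr R = 2.431072; θ = arccos((tr R − 1)/2) = 0.773405 rad = 44.313°
axis k = ((R−Rᵀ)₃₂, (R−Rᵀ)₁₃, (R−Rᵀ)₂₁) / (2 sinθ) = (+0.846139, -0.178548, +0.502165)
rvec = θ·k = (+0.654408, -0.138090, +0.388377)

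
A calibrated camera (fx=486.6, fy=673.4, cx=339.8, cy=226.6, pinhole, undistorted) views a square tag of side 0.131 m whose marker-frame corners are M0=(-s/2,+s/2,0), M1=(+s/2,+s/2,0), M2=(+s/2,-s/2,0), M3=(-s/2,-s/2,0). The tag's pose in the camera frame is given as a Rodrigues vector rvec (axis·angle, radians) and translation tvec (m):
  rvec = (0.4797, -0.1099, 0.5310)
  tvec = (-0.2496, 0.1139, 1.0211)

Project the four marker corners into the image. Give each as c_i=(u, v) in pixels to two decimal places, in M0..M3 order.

c0=(180.01, 313.38) c1=(235.94, 349.24) c2=(262.70, 289.76) c3=(204.49, 250.17)

Intrinsics K: fx=486.6, fy=673.4, cx=339.8, cy=226.6
Marker side s = 0.131 m; corners in marker frame (Z=0):
  M0 = (-0.0655, +0.0655, 0)
  M1 = (+0.0655, +0.0655, 0)
  M2 = (+0.0655, -0.0655, 0)
  M3 = (-0.0655, -0.0655, 0)
rvec = (0.4797, -0.1099, 0.5310), |rvec| = θ = 0.72398 rad = 41.481°
Rodrigues: sinθ=0.66237, 1−cosθ=0.25083; R = I + sinθ·[k]× + (1−cosθ)·[k]×²:
    [+0.85929 -0.51104 +0.02135]
    [+0.46059 +0.75495 -0.46680]
    [+0.22244 +0.41095 +0.88410]
t = (-0.2496, 0.1139, 1.0211) m
M0: Pc = R·M0+t = (-0.33936, +0.13318, +1.03345); u = 486.6·(-0.33936)/1.03345 + 339.8 = 180.0135, v = 673.4·(+0.13318)/1.03345 + 226.6 = 313.3815
M1: Pc = R·M1+t = (-0.22679, +0.19352, +1.06259); u = 486.6·(-0.22679)/1.06259 + 339.8 = 235.9442, v = 673.4·(+0.19352)/1.06259 + 226.6 = 349.2392
M2: Pc = R·M2+t = (-0.15984, +0.09462, +1.00875); u = 486.6·(-0.15984)/1.00875 + 339.8 = 262.6951, v = 673.4·(+0.09462)/1.00875 + 226.6 = 289.7635
M3: Pc = R·M3+t = (-0.27241, +0.03428, +0.97961); u = 486.6·(-0.27241)/0.97961 + 339.8 = 204.4864, v = 673.4·(+0.03428)/0.97961 + 226.6 = 250.1661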